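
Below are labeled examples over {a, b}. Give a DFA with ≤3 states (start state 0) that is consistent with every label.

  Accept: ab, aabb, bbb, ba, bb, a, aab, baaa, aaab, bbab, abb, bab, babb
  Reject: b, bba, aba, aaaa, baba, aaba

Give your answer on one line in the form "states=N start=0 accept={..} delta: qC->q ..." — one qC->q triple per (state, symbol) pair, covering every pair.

Grow the machine one transition at a time. Run the examples from 0; the earliest place one falls off (shortest prefix, ties alphabetical) gets sent to the lowest-numbered state that keeps every Accept/Reject pair distinguishable — a pair clashes when both reach the same state with identical unread suffix — and to a fresh state only if none does.
a: 0a undefined. 0a->0: no, ab/b meet in 0 with "b" left. Open state 1: 0a->1.
b: 0b undefined. 0b->0: no, bbb/b meet in 0. 0b->1: no, a/b meet in 1. Open state 2: 0b->2.
aa: 1a undefined. 1a->0: no, ba/aaba meet in 2 with "a" left. 1a->1: no, a/aaaa meet in 1. 1a->2: ok.
ab: 1b undefined. 1b->0: no, a/aba meet in 1. 1b->1: ok.
ba: 2a undefined. 2a->0: no, ab/aaaa meet in 1. 2a->1: ok.
bb: 2b undefined. 2b->0: no, ab/bba meet in 1. 2b->1: ok.
All examples now run through 3 states with every (state, symbol) defined. Accept strings end in {1}, Reject strings end in {2}; accept={1}.

states=3 start=0 accept={1} delta: 0a->1 0b->2 1a->2 1b->1 2a->1 2b->1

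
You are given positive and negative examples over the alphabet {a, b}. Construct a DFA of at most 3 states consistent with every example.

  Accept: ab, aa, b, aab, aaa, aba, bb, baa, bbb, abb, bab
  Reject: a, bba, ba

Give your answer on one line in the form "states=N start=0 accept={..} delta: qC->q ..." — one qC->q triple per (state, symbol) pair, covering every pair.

states=3 start=0 accept={0,2} delta: 0a->1 0b->0 1a->2 1b->2 2a->0 2b->0

Grow the machine one transition at a time. Run the examples from 0; the earliest place one falls off (shortest prefix, ties alphabetical) gets sent to the lowest-numbered state that keeps every Accept/Reject pair distinguishable — a pair clashes when both reach the same state with identical unread suffix — and to a fresh state only if none does.
a: 0a undefined. 0a->0: no, aa/a meet in 0. Open state 1: 0a->1.
b: 0b undefined. 0b->0: ok.
aa: 1a undefined. 1a->0: no, aaa/a meet in 1. 1a->1: no, aa/a meet in 1. Open state 2: 1a->2.
ab: 1b undefined. 1b->0: no, aba/a meet in 1. 1b->1: no, ab/a meet in 1. 1b->2: ok.
aaa: 2a undefined. 2a->0: ok.
aab: 2b undefined. 2b->0: ok.
All examples now run through 3 states with every (state, symbol) defined. Accept strings end in {0,2}, Reject strings end in {1}; accept={0,2}.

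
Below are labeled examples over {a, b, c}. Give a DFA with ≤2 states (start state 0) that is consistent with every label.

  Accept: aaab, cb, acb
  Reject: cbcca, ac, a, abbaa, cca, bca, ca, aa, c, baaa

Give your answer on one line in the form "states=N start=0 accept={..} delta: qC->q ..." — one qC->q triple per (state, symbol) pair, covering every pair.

Fold the examples into a partial DFA from state 0: repeatedly fix the first undefined (state, symbol) met by the shortest-then-alphabetical prefix, trying targets in increasing order and rejecting any under which an Accept and a Reject string meet in one state with the same remainder; add a state when all current targets are rejected. Accepting states are where Accept strings end.
a: 0a undefined. 0a->0: ok.
b: 0b undefined. 0b->0: no, aaab/a meet in 0. Open state 1: 0b->1.
c: 0c undefined. 0c->0: ok.
ba: 1a undefined. 1a->0: ok.
bc: 1c undefined. 1c->0: ok.
abb: 1b undefined. 1b->0: ok.
All examples now run through 2 states with every (state, symbol) defined. Accept strings end in {1}, Reject strings end in {0}; accept={1}.

states=2 start=0 accept={1} delta: 0a->0 0b->1 0c->0 1a->0 1b->0 1c->0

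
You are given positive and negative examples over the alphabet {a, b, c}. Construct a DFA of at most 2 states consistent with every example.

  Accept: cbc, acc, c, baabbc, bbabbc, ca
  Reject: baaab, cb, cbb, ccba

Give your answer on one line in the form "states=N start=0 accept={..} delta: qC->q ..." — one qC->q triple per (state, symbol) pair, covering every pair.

states=2 start=0 accept={1} delta: 0a->0 0b->0 0c->1 1a->1 1b->0 1c->1

Grow the machine one transition at a time. Run the examples from 0; the earliest place one falls off (shortest prefix, ties alphabetical) gets sent to the lowest-numbered state that keeps every Accept/Reject pair distinguishable — a pair clashes when both reach the same state with identical unread suffix — and to a fresh state only if none does.
a: 0a undefined. 0a->0: ok.
b: 0b undefined. 0b->0: ok.
c: 0c undefined. 0c->0: no, cbc/baaab meet in 0. Open state 1: 0c->1.
ca: 1a undefined. 1a->0: no, ca/baaab meet in 0. 1a->1: ok.
cb: 1b undefined. 1b->0: ok.
cc: 1c undefined. 1c->0: no, acc/baaab meet in 0. 1c->1: ok.
All examples now run through 2 states with every (state, symbol) defined. Accept strings end in {1}, Reject strings end in {0}; accept={1}.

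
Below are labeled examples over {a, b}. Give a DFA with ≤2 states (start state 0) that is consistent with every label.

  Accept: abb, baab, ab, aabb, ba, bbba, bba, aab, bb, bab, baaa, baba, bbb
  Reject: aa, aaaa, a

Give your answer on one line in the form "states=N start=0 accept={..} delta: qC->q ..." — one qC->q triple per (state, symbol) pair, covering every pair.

Fold the examples into a partial DFA from state 0: repeatedly fix the first undefined (state, symbol) met by the shortest-then-alphabetical prefix, trying targets in increasing order and rejecting any under which an Accept and a Reject string meet in one state with the same remainder; add a state when all current targets are rejected. Accepting states are where Accept strings end.
a: 0a undefined. 0a->0: ok.
b: 0b undefined. 0b->0: no, abb/aa meet in 0. Open state 1: 0b->1.
ba: 1a undefined. 1a->0: no, ba/aa meet in 0. 1a->1: ok.
bb: 1b undefined. 1b->0: no, abb/aa meet in 0. 1b->1: ok.
All examples now run through 2 states with every (state, symbol) defined. Accept strings end in {1}, Reject strings end in {0}; accept={1}.

states=2 start=0 accept={1} delta: 0a->0 0b->1 1a->1 1b->1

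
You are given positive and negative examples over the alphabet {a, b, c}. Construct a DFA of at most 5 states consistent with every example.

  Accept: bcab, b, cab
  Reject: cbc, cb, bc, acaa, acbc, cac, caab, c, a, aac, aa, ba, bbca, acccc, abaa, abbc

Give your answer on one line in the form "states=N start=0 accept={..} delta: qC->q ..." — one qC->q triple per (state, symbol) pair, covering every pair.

states=4 start=0 accept={1} delta: 0a->0 0b->1 0c->2 1a->0 1b->0 1c->0 2a->3 2b->0 2c->0 3a->2 3b->1 3c->0

Fold the examples into a partial DFA from state 0: repeatedly fix the first undefined (state, symbol) met by the shortest-then-alphabetical prefix, trying targets in increasing order and rejecting any under which an Accept and a Reject string meet in one state with the same remainder; add a state when all current targets are rejected. Accepting states are where Accept strings end.
a: 0a undefined. 0a->0: ok.
b: 0b undefined. 0b->0: no, b/a meet in 0. Open state 1: 0b->1.
c: 0c undefined. 0c->0: no, b/cb meet in 1. 0c->1: no, b/c meet in 1. Open state 2: 0c->2.
ba: 1a undefined. 1a->0: ok.
bb: 1b undefined. 1b->0: ok.
bc: 1c undefined. 1c->0: ok.
ca: 2a undefined. 2a->0: no, bcab/caab meet in 1. 2a->1: no, bcab/caab meet in 1. 2a->2: no, cab/cb meet in 2 with "b" left. Open state 3: 2a->3.
cb: 2b undefined. 2b->0: ok.
acc: 2c undefined. 2c->0: ok.
caa: 3a undefined. 3a->0: no, bcab/caab meet in 1. 3a->1: no, bcab/acaa meet in 1. 3a->2: ok.
cab: 3b undefined. 3b->0: no, cab/cb meet in 0. 3b->1: ok.
cac: 3c undefined. 3c->0: ok.
All examples now run through 4 states with every (state, symbol) defined. Accept strings end in {1}, Reject strings end in {0,2,3}; accept={1}.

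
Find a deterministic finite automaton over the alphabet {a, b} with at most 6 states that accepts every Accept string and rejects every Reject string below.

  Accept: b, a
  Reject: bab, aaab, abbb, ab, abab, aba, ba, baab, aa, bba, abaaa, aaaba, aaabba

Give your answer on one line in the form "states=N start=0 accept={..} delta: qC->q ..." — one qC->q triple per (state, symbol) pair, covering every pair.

Grow the machine one transition at a time. Run the examples from 0; the earliest place one falls off (shortest prefix, ties alphabetical) gets sent to the lowest-numbered state that keeps every Accept/Reject pair distinguishable — a pair clashes when both reach the same state with identical unread suffix — and to a fresh state only if none does.
a: 0a undefined. 0a->0: no, b/aaab meet in 0 with "b" left. Open state 1: 0a->1.
b: 0b undefined. 0b->0: no, a/ba meet in 1. 0b->1: ok.
aa: 1a undefined. 1a->0: no, b/bab meet in 1. 1a->1: no, b/ba meet in 1. Open state 2: 1a->2.
ab: 1b undefined. 1b->0: no, b/aba meet in 1. 1b->1: no, b/abbb meet in 1. 1b->2: ok.
aaa: 2a undefined. 2a->0: no, b/aaab meet in 1. 2a->1: no, b/aba meet in 1. 2a->2: ok.
abb: 2b undefined. 2b->0: no, b/abbb meet in 1. 2b->1: no, b/bab meet in 1. 2b->2: ok.
All examples now run through 3 states with every (state, symbol) defined. Accept strings end in {1}, Reject strings end in {2}; accept={1}.

states=3 start=0 accept={1} delta: 0a->1 0b->1 1a->2 1b->2 2a->2 2b->2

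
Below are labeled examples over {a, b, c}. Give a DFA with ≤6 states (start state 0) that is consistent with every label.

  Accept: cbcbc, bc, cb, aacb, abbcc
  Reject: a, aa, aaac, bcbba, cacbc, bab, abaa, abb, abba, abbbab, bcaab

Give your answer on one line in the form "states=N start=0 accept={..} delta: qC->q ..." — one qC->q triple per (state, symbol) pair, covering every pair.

states=4 start=0 accept={3} delta: 0a->0 0b->1 0c->2 1a->0 1b->0 1c->3 2a->0 2b->3 2c->3 3a->0 3b->0 3c->0

Fold the examples into a partial DFA from state 0: repeatedly fix the first undefined (state, symbol) met by the shortest-then-alphabetical prefix, trying targets in increasing order and rejecting any under which an Accept and a Reject string meet in one state with the same remainder; add a state when all current targets are rejected. Accepting states are where Accept strings end.
a: 0a undefined. 0a->0: ok.
b: 0b undefined. 0b->0: no, bc/aaac meet in 0 with "c" left. Open state 1: 0b->1.
c: 0c undefined. 0c->0: no, bc/cacbc meet in 1 with "c" left. 0c->1: no, cb/abb meet in 1 with "b" left. Open state 2: 0c->2.
ba: 1a undefined. 1a->0: ok.
bc: 1c undefined. 1c->0: no, bc/a meet in 0. 1c->1: no, bc/bab meet in 1. 1c->2: no, bc/aaac meet in 2. Open state 3: 1c->3.
ca: 2a undefined. 2a->0: ok.
cb: 2b undefined. 2b->0: no, cbcbc/aaac meet in 2. 2b->1: no, bc/cacbc meet in 3. 2b->2: no, cb/aaac meet in 2. 2b->3: ok.
abb: 1b undefined. 1b->0: ok.
bca: 3a undefined. 3a->0: ok.
bcb: 3b undefined. 3b->0: ok.
cbc: 3c undefined. 3c->0: ok.
abbcc: 2c undefined. 2c->0: no, abbcc/a meet in 0. 2c->1: no, abbcc/bab meet in 1. 2c->2: no, abbcc/aaac meet in 2. 2c->3: ok.
All examples now run through 4 states with every (state, symbol) defined. Accept strings end in {3}, Reject strings end in {0,1,2}; accept={3}.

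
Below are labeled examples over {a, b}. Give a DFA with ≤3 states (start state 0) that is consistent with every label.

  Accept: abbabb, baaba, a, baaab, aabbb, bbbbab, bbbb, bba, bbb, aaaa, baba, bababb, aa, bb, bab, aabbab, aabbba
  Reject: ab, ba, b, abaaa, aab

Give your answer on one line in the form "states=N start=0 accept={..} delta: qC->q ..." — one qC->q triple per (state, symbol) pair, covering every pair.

states=3 start=0 accept={0,2} delta: 0a->0 0b->1 1a->1 1b->2 2a->2 2b->2

State merging on the prefix tree: take the shortest (then alphabetical) example prefix whose next move is undefined and point that move at state 0, else 1, else 2, ...; a target is out if some Accept/Reject pair would then sit in one state with the same input left (inseparable). If every existing state is out, open a new one.
a: 0a undefined. 0a->0: ok.
b: 0b undefined. 0b->0: no, abbabb/ab meet in 0. Open state 1: 0b->1.
ba: 1a undefined. 1a->0: no, baaba/ba meet in 0. 1a->1: ok.
bb: 1b undefined. 1b->0: no, aabbb/ab meet in 1. 1b->1: no, abbabb/ab meet in 1. Open state 2: 1b->2.
bba: 2a undefined. 2a->0: no, aabbab/ab meet in 1. 2a->1: no, baaba/ab meet in 1. 2a->2: ok.
bbb: 2b undefined. 2b->0: no, abbabb/ab meet in 1. 2b->1: no, aabbb/ab meet in 1. 2b->2: ok.
All examples now run through 3 states with every (state, symbol) defined. Accept strings end in {0,2}, Reject strings end in {1}; accept={0,2}.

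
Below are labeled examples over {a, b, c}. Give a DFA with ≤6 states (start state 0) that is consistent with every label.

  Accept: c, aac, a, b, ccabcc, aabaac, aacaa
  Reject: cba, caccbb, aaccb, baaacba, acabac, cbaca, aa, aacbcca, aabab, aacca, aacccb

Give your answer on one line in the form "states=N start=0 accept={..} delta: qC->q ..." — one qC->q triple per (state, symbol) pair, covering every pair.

states=6 start=0 accept={0,1,3,5} delta: 0a->1 0b->0 0c->1 1a->2 1b->2 1c->0 2a->4 2b->0 2c->3 3a->0 3b->1 3c->5 4a->2 4b->2 4c->4 5a->2 5b->4 5c->1

Fold the examples into a partial DFA from state 0: repeatedly fix the first undefined (state, symbol) met by the shortest-then-alphabetical prefix, trying targets in increasing order and rejecting any under which an Accept and a Reject string meet in one state with the same remainder; add a state when all current targets are rejected. Accepting states are where Accept strings end.
a: 0a undefined. 0a->0: no, a/aa meet in 0. Open state 1: 0a->1.
b: 0b undefined. 0b->0: ok.
c: 0c undefined. 0c->0: no, a/cba meet in 1. 0c->1: ok.
aa: 1a undefined. 1a->0: no, b/aa meet in 0. 1a->1: no, c/aa meet in 1. Open state 2: 1a->2.
ac: 1c undefined. 1c->0: ok.
cb: 1b undefined. 1b->0: no, c/cba meet in 1. 1b->1: no, aac/acabac meet in 2 with "c" left. 1b->2: ok.
aab: 2b undefined. 2b->0: ok.
aac: 2c undefined. 2c->0: no, c/aacbcca meet in 1. 2c->1: no, c/aacbcca meet in 1. 2c->2: no, c/aacbcca meet in 1. Open state 3: 2c->3.
cba: 2a undefined. 2a->0: no, c/acabac meet in 1. 2a->1: no, c/cba meet in 1. 2a->2: no, aac/acabac meet in 3. 2a->3: no, aac/cba meet in 3. Open state 4: 2a->4.
aaca: 3a undefined. 3a->0: ok.
aacb: 3b undefined. 3b->0: no, c/aacbcca meet in 1. 3b->1: ok.
aacc: 3c undefined. 3c->0: no, c/aacca meet in 1. 3c->1: no, b/caccbb meet in 0. 3c->2: no, c/aacccb meet in 1. 3c->3: no, c/aaccb meet in 1. 3c->4: no, ccabcc/cba meet in 4. Open state 5: 3c->5.
cbac: 4c undefined. 4c->0: no, c/baaacba meet in 1. 4c->1: no, c/acabac meet in 1. 4c->2: no, c/baaacba meet in 1. 4c->3: no, aac/acabac meet in 3. 4c->4: ok.
aacca: 5a undefined. 5a->0: no, b/aacca meet in 0. 5a->1: no, c/aacca meet in 1. 5a->2: ok.
aaccb: 5b undefined. 5b->0: no, b/caccbb meet in 0. 5b->1: no, c/aaccb meet in 1. 5b->2: no, b/caccbb meet in 0. 5b->3: no, c/caccbb meet in 1. 5b->4: ok.
aaccc: 5c undefined. 5c->0: no, b/aacccb meet in 0. 5c->1: ok.
cbaca: 4a undefined. 4a->0: no, b/cbaca meet in 0. 4a->1: no, c/cbaca meet in 1. 4a->2: ok.
baaacb: 4b undefined. 4b->0: no, c/baaacba meet in 1. 4b->1: no, c/caccbb meet in 1. 4b->2: ok.
All examples now run through 6 states with every (state, symbol) defined. Accept strings end in {0,1,3,5}, Reject strings end in {2,4}; accept={0,1,3,5}.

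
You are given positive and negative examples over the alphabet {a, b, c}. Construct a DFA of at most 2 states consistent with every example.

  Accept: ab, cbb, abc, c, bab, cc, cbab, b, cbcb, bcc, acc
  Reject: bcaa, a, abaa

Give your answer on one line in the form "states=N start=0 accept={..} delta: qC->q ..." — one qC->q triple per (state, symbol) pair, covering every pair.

states=2 start=0 accept={1} delta: 0a->0 0b->1 0c->1 1a->0 1b->1 1c->1

Grow the machine one transition at a time. Run the examples from 0; the earliest place one falls off (shortest prefix, ties alphabetical) gets sent to the lowest-numbered state that keeps every Accept/Reject pair distinguishable — a pair clashes when both reach the same state with identical unread suffix — and to a fresh state only if none does.
a: 0a undefined. 0a->0: ok.
b: 0b undefined. 0b->0: no, ab/a meet in 0. Open state 1: 0b->1.
c: 0c undefined. 0c->0: no, c/a meet in 0. 0c->1: ok.
ba: 1a undefined. 1a->0: ok.
bc: 1c undefined. 1c->0: no, abc/bcaa meet in 0. 1c->1: ok.
cb: 1b undefined. 1b->0: no, cbcb/bcaa meet in 0. 1b->1: ok.
All examples now run through 2 states with every (state, symbol) defined. Accept strings end in {1}, Reject strings end in {0}; accept={1}.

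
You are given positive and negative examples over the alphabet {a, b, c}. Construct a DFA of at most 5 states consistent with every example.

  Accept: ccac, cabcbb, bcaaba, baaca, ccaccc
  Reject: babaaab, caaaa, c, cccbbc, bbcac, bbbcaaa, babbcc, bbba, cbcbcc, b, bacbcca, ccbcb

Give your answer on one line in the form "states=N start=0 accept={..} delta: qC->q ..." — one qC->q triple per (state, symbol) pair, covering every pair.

Grow the machine one transition at a time. Run the examples from 0; the earliest place one falls off (shortest prefix, ties alphabetical) gets sent to the lowest-numbered state that keeps every Accept/Reject pair distinguishable — a pair clashes when both reach the same state with identical unread suffix — and to a fresh state only if none does.
b: 0b undefined. 0b->0: ok.
c: 0c undefined. 0c->0: no, ccac/bbcac meet in 0 with "ac" left. Open state 1: 0c->1.
ba: 0a undefined. 0a->0: ok.
ca: 1a undefined. 1a->0: no, bcaaba/babaaab meet in 0. 1a->1: no, baaca/caaaa meet in 1. Open state 2: 1a->2.
cb: 1b undefined. 1b->0: ok.
cc: 1c undefined. 1c->0: no, ccac/c meet in 1. 1c->1: no, ccac/bbcac meet in 2 with "c" left. 1c->2: no, baaca/babbcc meet in 2. Open state 3: 1c->3.
caa: 2a undefined. 2a->0: no, bcaaba/babaaab meet in 0. 2a->1: no, bcaaba/babaaab meet in 0. 2a->2: no, baaca/caaaa meet in 2. 2a->3: ok.
cab: 2b undefined. 2b->0: no, cabcbb/babaaab meet in 0. 2b->1: ok.
cca: 3a undefined. 3a->0: no, ccac/c meet in 1. 3a->1: no, ccac/babbcc meet in 3. 3a->2: no, ccac/bbcac meet in 2 with "c" left. 3a->3: ok.
ccb: 3b undefined. 3b->0: no, cabcbb/babaaab meet in 0. 3b->1: no, cabcbb/babaaab meet in 0. 3b->2: no, cabcbb/c meet in 1. 3b->3: no, cabcbb/caaaa meet in 3. Open state 4: 3b->4.
ccc: 3c undefined. 3c->0: no, ccac/babaaab meet in 0. 3c->1: no, ccac/c meet in 1. 3c->2: ok.
ccbc: 4c undefined. 4c->0: ok.
bbcac: 2c undefined. 2c->0: no, ccaccc/c meet in 1. 2c->1: no, ccaccc/caaaa meet in 3. 2c->2: no, ccac/bbcac meet in 2. 2c->3: ok.
bcaaba: 4a undefined. 4a->0: no, bcaaba/babaaab meet in 0. 4a->1: no, bcaaba/c meet in 1. 4a->2: ok.
cabcbb: 4b undefined. 4b->0: no, cabcbb/babaaab meet in 0. 4b->1: no, cabcbb/c meet in 1. 4b->2: ok.
All examples now run through 5 states with every (state, symbol) defined. Accept strings end in {2}, Reject strings end in {0,1,3}; accept={2}.

states=5 start=0 accept={2} delta: 0a->0 0b->0 0c->1 1a->2 1b->0 1c->3 2a->3 2b->1 2c->3 3a->3 3b->4 3c->2 4a->2 4b->2 4c->0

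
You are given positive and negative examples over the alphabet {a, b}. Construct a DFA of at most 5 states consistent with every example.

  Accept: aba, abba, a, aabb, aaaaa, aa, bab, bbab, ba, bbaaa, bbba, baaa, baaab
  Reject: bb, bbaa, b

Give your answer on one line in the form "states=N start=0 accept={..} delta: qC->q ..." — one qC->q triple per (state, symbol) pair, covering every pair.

State merging on the prefix tree: take the shortest (then alphabetical) example prefix whose next move is undefined and point that move at state 0, else 1, else 2, ...; a target is out if some Accept/Reject pair would then sit in one state with the same input left (inseparable). If every existing state is out, open a new one.
a: 0a undefined. 0a->0: no, aabb/bb meet in 0 with "bb" left. Open state 1: 0a->1.
b: 0b undefined. 0b->0: no, aa/bbaa meet in 1 with "a" left. 0b->1: no, a/b meet in 1. Open state 2: 0b->2.
aa: 1a undefined. 1a->0: no, aabb/bb meet in 2 with "b" left. 1a->1: ok.
ab: 1b undefined. 1b->0: no, aabb/b meet in 2. 1b->1: ok.
ba: 2a undefined. 2a->0: no, bab/b meet in 2. 2a->1: ok.
bb: 2b undefined. 2b->0: no, aba/bbaa meet in 1. 2b->1: no, aba/bb meet in 1. 2b->2: no, aba/bbaa meet in 1. Open state 3: 2b->3.
bba: 3a undefined. 3a->0: no, aba/bbaa meet in 1. 3a->1: no, aba/bbaa meet in 1. 3a->2: no, aba/bbaa meet in 1. 3a->3: no, bbaaa/bb meet in 3. Open state 4: 3a->4.
bbb: 3b undefined. 3b->0: ok.
bbaa: 4a undefined. 4a->0: ok.
bbab: 4b undefined. 4b->0: no, bbab/bbaa meet in 0. 4b->1: ok.
All examples now run through 5 states with every (state, symbol) defined. Accept strings end in {1}, Reject strings end in {0,2,3}; accept={1}.

states=5 start=0 accept={1} delta: 0a->1 0b->2 1a->1 1b->1 2a->1 2b->3 3a->4 3b->0 4a->0 4b->1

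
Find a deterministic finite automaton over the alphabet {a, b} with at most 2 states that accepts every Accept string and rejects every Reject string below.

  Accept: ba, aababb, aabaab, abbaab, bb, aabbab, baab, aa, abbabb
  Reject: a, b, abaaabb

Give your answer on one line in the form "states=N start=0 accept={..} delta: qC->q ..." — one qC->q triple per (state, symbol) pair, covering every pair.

states=2 start=0 accept={0} delta: 0a->1 0b->1 1a->0 1b->0

Grow the machine one transition at a time. Run the examples from 0; the earliest place one falls off (shortest prefix, ties alphabetical) gets sent to the lowest-numbered state that keeps every Accept/Reject pair distinguishable — a pair clashes when both reach the same state with identical unread suffix — and to a fresh state only if none does.
a: 0a undefined. 0a->0: no, aa/a meet in 0. Open state 1: 0a->1.
b: 0b undefined. 0b->0: no, ba/a meet in 1. 0b->1: ok.
aa: 1a undefined. 1a->0: ok.
ab: 1b undefined. 1b->0: ok.
All examples now run through 2 states with every (state, symbol) defined. Accept strings end in {0}, Reject strings end in {1}; accept={0}.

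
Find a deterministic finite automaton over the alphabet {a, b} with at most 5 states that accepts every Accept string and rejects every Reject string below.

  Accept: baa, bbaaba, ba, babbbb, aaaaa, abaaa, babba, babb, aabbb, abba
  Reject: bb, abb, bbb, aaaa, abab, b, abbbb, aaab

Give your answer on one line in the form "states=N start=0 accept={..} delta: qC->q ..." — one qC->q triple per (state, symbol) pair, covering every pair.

states=4 start=0 accept={2,3} delta: 0a->1 0b->1 1a->2 1b->0 2a->3 2b->2 3a->1 3b->0

Fold the examples into a partial DFA from state 0: repeatedly fix the first undefined (state, symbol) met by the shortest-then-alphabetical prefix, trying targets in increasing order and rejecting any under which an Accept and a Reject string meet in one state with the same remainder; add a state when all current targets are rejected. Accepting states are where Accept strings end.
a: 0a undefined. 0a->0: no, aaaaa/aaaa meet in 0. Open state 1: 0a->1.
b: 0b undefined. 0b->0: no, babbbb/abbbb meet in 1 with "bbbb" left. 0b->1: ok.
aa: 1a undefined. 1a->0: no, baa/b meet in 1. 1a->1: no, baa/aaaa meet in 1. Open state 2: 1a->2.
ab: 1b undefined. 1b->0: ok.
aaa: 2a undefined. 2a->0: no, baa/bb meet in 0. 2a->1: no, baa/abb meet in 1. 2a->2: no, baa/aaaa meet in 2. Open state 3: 2a->3.
aab: 2b undefined. 2b->0: no, bbaaba/abb meet in 1. 2b->1: no, babbbb/bb meet in 0. 2b->2: ok.
aaaa: 3a undefined. 3a->0: no, aaaaa/abb meet in 1. 3a->1: ok.
aaab: 3b undefined. 3b->0: ok.
All examples now run through 4 states with every (state, symbol) defined. Accept strings end in {2,3}, Reject strings end in {0,1}; accept={2,3}.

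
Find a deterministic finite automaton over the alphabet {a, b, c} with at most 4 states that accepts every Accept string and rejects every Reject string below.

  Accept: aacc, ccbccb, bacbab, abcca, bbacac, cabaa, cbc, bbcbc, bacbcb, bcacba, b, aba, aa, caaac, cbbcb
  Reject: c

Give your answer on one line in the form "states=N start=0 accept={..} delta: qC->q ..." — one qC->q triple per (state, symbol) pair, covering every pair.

states=3 start=0 accept={0,2} delta: 0a->0 0b->0 0c->1 1a->1 1b->2 1c->0 2a->0 2b->0 2c->0

Grow the machine one transition at a time. Run the examples from 0; the earliest place one falls off (shortest prefix, ties alphabetical) gets sent to the lowest-numbered state that keeps every Accept/Reject pair distinguishable — a pair clashes when both reach the same state with identical unread suffix — and to a fresh state only if none does.
a: 0a undefined. 0a->0: ok.
b: 0b undefined. 0b->0: ok.
c: 0c undefined. 0c->0: no, aacc/c meet in 0. Open state 1: 0c->1.
ca: 1a undefined. 1a->0: no, bbacac/c meet in 1. 1a->1: ok.
cb: 1b undefined. 1b->0: no, cbc/c meet in 1. 1b->1: no, bacbab/c meet in 1. Open state 2: 1b->2.
cc: 1c undefined. 1c->0: ok.
cbb: 2b undefined. 2b->0: ok.
cbc: 2c undefined. 2c->0: ok.
caba: 2a undefined. 2a->0: ok.
All examples now run through 3 states with every (state, symbol) defined. Accept strings end in {0,2}, Reject strings end in {1}; accept={0,2}.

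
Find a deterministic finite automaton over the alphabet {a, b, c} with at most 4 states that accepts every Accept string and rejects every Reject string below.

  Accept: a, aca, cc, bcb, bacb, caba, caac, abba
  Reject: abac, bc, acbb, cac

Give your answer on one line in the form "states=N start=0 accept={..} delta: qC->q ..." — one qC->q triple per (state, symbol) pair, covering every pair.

states=3 start=0 accept={0,2} delta: 0a->0 0b->0 0c->1 1a->2 1b->2 1c->0 2a->1 2b->1 2c->1

State merging on the prefix tree: take the shortest (then alphabetical) example prefix whose next move is undefined and point that move at state 0, else 1, else 2, ...; a target is out if some Accept/Reject pair would then sit in one state with the same input left (inseparable). If every existing state is out, open a new one.
a: 0a undefined. 0a->0: ok.
b: 0b undefined. 0b->0: ok.
c: 0c undefined. 0c->0: no, a/abac meet in 0. Open state 1: 0c->1.
ca: 1a undefined. 1a->0: no, caac/abac meet in 1. 1a->1: no, aca/abac meet in 1. Open state 2: 1a->2.
cc: 1c undefined. 1c->0: ok.
acb: 1b undefined. 1b->0: no, a/acbb meet in 0. 1b->1: no, bcb/abac meet in 1. 1b->2: ok.
caa: 2a undefined. 2a->0: no, caac/abac meet in 1. 2a->1: ok.
cab: 2b undefined. 2b->0: no, a/acbb meet in 0. 2b->1: ok.
cac: 2c undefined. 2c->0: no, a/cac meet in 0. 2c->1: ok.
All examples now run through 3 states with every (state, symbol) defined. Accept strings end in {0,2}, Reject strings end in {1}; accept={0,2}.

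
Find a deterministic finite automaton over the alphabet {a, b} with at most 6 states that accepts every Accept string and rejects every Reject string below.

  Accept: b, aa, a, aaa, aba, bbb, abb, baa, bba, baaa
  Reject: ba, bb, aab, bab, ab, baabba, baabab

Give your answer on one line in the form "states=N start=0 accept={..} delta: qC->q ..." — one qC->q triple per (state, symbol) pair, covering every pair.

Grow the machine one transition at a time. Run the examples from 0; the earliest place one falls off (shortest prefix, ties alphabetical) gets sent to the lowest-numbered state that keeps every Accept/Reject pair distinguishable — a pair clashes when both reach the same state with identical unread suffix — and to a fresh state only if none does.
a: 0a undefined. 0a->0: no, b/aab meet in 0 with "b" left. Open state 1: 0a->1.
b: 0b undefined. 0b->0: no, b/bb meet in 0. 0b->1: no, aa/ba meet in 1 with "a" left. Open state 2: 0b->2.
aa: 1a undefined. 1a->0: no, b/aab meet in 2. 1a->1: ok.
ab: 1b undefined. 1b->0: ok.
ba: 2a undefined. 2a->0: no, b/bab meet in 2. 2a->1: no, aa/ba meet in 1. 2a->2: no, b/ba meet in 2. Open state 3: 2a->3.
bb: 2b undefined. 2b->0: ok.
baa: 3a undefined. 3a->0: no, aa/baabba meet in 1. 3a->1: ok.
bab: 3b undefined. 3b->0: ok.
All examples now run through 4 states with every (state, symbol) defined. Accept strings end in {1,2}, Reject strings end in {0,3}; accept={1,2}.

states=4 start=0 accept={1,2} delta: 0a->1 0b->2 1a->1 1b->0 2a->3 2b->0 3a->1 3b->0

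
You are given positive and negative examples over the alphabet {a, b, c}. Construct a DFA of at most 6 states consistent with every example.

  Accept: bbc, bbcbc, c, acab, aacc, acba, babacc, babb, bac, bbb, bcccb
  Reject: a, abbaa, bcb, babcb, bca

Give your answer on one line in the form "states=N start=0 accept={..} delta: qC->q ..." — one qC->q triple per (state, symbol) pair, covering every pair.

states=4 start=0 accept={1,2,3} delta: 0a->0 0b->1 0c->1 1a->0 1b->2 1c->3 2a->1 2b->1 2c->1 3a->0 3b->0 3c->0

State merging on the prefix tree: take the shortest (then alphabetical) example prefix whose next move is undefined and point that move at state 0, else 1, else 2, ...; a target is out if some Accept/Reject pair would then sit in one state with the same input left (inseparable). If every existing state is out, open a new one.
a: 0a undefined. 0a->0: ok.
b: 0b undefined. 0b->0: no, babb/a meet in 0. Open state 1: 0b->1.
c: 0c undefined. 0c->0: no, c/a meet in 0. 0c->1: ok.
ba: 1a undefined. 1a->0: ok.
bb: 1b undefined. 1b->0: no, acba/a meet in 0. 1b->1: no, acba/a meet in 0. Open state 2: 1b->2.
bc: 1c undefined. 1c->0: no, c/bcb meet in 1. 1c->1: no, babb/bcb meet in 2. 1c->2: no, acba/bca meet in 2 with "a" left. Open state 3: 1c->3.
bbb: 2b undefined. 2b->0: no, bbb/a meet in 0. 2b->1: ok.
bbc: 2c undefined. 2c->0: no, bbc/a meet in 0. 2c->1: ok.
bca: 3a undefined. 3a->0: ok.
bcb: 3b undefined. 3b->0: ok.
bcc: 3c undefined. 3c->0: ok.
abba: 2a undefined. 2a->0: no, acba/a meet in 0. 2a->1: ok.
All examples now run through 4 states with every (state, symbol) defined. Accept strings end in {1,2,3}, Reject strings end in {0}; accept={1,2,3}.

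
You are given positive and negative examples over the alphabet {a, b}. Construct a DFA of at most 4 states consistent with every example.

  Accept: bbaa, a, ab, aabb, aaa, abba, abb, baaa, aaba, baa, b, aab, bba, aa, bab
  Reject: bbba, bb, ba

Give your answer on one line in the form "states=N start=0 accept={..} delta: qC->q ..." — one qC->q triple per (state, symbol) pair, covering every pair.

states=3 start=0 accept={1,2} delta: 0a->1 0b->2 1a->1 1b->1 2a->0 2b->0

Grow the machine one transition at a time. Run the examples from 0; the earliest place one falls off (shortest prefix, ties alphabetical) gets sent to the lowest-numbered state that keeps every Accept/Reject pair distinguishable — a pair clashes when both reach the same state with identical unread suffix — and to a fresh state only if none does.
a: 0a undefined. 0a->0: no, aabb/bb meet in 0 with "bb" left. Open state 1: 0a->1.
b: 0b undefined. 0b->0: no, a/bbba meet in 1. 0b->1: no, ab/bb meet in 1 with "b" left. Open state 2: 0b->2.
aa: 1a undefined. 1a->0: no, aabb/bb meet in 2 with "b" left. 1a->1: ok.
ab: 1b undefined. 1b->0: no, abba/ba meet in 2 with "a" left. 1b->1: ok.
ba: 2a undefined. 2a->0: ok.
bb: 2b undefined. 2b->0: ok.
All examples now run through 3 states with every (state, symbol) defined. Accept strings end in {1,2}, Reject strings end in {0}; accept={1,2}.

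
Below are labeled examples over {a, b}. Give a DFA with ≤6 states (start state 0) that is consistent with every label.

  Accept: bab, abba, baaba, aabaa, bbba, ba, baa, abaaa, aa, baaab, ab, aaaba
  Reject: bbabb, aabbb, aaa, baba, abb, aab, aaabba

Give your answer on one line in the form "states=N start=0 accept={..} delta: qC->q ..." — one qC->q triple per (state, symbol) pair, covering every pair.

Grow the machine one transition at a time. Run the examples from 0; the earliest place one falls off (shortest prefix, ties alphabetical) gets sent to the lowest-numbered state that keeps every Accept/Reject pair distinguishable — a pair clashes when both reach the same state with identical unread suffix — and to a fresh state only if none does.
a: 0a undefined. 0a->0: no, abba/aaabba meet in 0 with "bba" left. Open state 1: 0a->1.
b: 0b undefined. 0b->0: ok.
aa: 1a undefined. 1a->0: no, abba/aaabba meet in 1 with "bba" left. 1a->1: no, bab/aab meet in 1 with "b" left. Open state 2: 1a->2.
ab: 1b undefined. 1b->0: no, bab/bbabb meet in 0. 1b->1: no, bab/bbabb meet in 1. 1b->2: ok.
aaa: 2a undefined. 2a->0: no, bbba/aaabba meet in 1. 2a->1: no, abba/aaabba meet in 2 with "ba" left. 2a->2: no, bab/aaa meet in 2. Open state 3: 2a->3.
aab: 2b undefined. 2b->0: ok.
aaab: 3b undefined. 3b->0: no, abba/aaabba meet in 1. 3b->1: ok.
abaa: 3a undefined. 3a->0: ok.
All examples now run through 4 states with every (state, symbol) defined. Accept strings end in {1,2}, Reject strings end in {0,3}; accept={1,2}.

states=4 start=0 accept={1,2} delta: 0a->1 0b->0 1a->2 1b->2 2a->3 2b->0 3a->0 3b->1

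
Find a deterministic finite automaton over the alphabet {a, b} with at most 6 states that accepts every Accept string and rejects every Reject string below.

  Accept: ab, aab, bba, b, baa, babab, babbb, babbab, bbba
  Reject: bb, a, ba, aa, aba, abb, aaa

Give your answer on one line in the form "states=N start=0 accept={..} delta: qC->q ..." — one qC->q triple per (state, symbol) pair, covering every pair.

states=4 start=0 accept={1,3} delta: 0a->0 0b->1 1a->2 1b->2 2a->1 2b->3 3a->3 3b->3

Fold the examples into a partial DFA from state 0: repeatedly fix the first undefined (state, symbol) met by the shortest-then-alphabetical prefix, trying targets in increasing order and rejecting any under which an Accept and a Reject string meet in one state with the same remainder; add a state when all current targets are rejected. Accepting states are where Accept strings end.
a: 0a undefined. 0a->0: ok.
b: 0b undefined. 0b->0: no, ab/bb meet in 0. Open state 1: 0b->1.
ba: 1a undefined. 1a->0: no, baa/a meet in 0. 1a->1: no, ab/ba meet in 1. Open state 2: 1a->2.
bb: 1b undefined. 1b->0: no, bba/bb meet in 0. 1b->1: no, ab/bb meet in 1. 1b->2: ok.
baa: 2a undefined. 2a->0: no, bba/a meet in 0. 2a->1: ok.
bab: 2b undefined. 2b->0: no, babbb/bb meet in 2. 2b->1: no, babbab/bb meet in 2. 2b->2: no, babab/bb meet in 2. Open state 3: 2b->3.
baba: 3a undefined. 3a->0: no, bbba/a meet in 0. 3a->1: no, babab/bb meet in 2. 3a->2: no, bbba/bb meet in 2. 3a->3: ok.
babb: 3b undefined. 3b->0: no, babab/a meet in 0. 3b->1: no, babbb/bb meet in 2. 3b->2: no, babab/bb meet in 2. 3b->3: ok.
All examples now run through 4 states with every (state, symbol) defined. Accept strings end in {1,3}, Reject strings end in {0,2}; accept={1,3}.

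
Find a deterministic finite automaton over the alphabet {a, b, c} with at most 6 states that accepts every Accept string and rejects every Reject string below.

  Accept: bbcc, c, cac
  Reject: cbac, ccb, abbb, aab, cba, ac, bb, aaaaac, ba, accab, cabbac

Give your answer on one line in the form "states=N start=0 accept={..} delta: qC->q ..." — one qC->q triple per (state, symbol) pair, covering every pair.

states=3 start=0 accept={2} delta: 0a->1 0b->0 0c->2 1a->0 1b->0 1c->0 2a->0 2b->0 2c->2

State merging on the prefix tree: take the shortest (then alphabetical) example prefix whose next move is undefined and point that move at state 0, else 1, else 2, ...; a target is out if some Accept/Reject pair would then sit in one state with the same input left (inseparable). If every existing state is out, open a new one.
a: 0a undefined. 0a->0: no, c/ac meet in 0 with "c" left. Open state 1: 0a->1.
b: 0b undefined. 0b->0: ok.
c: 0c undefined. 0c->0: no, bbcc/ccb meet in 0. 0c->1: no, bbcc/ac meet in 1 with "c" left. Open state 2: 0c->2.
aa: 1a undefined. 1a->0: ok.
ab: 1b undefined. 1b->0: ok.
ac: 1c undefined. 1c->0: ok.
ca: 2a undefined. 2a->0: ok.
cb: 2b undefined. 2b->0: ok.
cc: 2c undefined. 2c->0: no, bbcc/cbac meet in 0. 2c->1: no, bbcc/cba meet in 1. 2c->2: ok.
All examples now run through 3 states with every (state, symbol) defined. Accept strings end in {2}, Reject strings end in {0,1}; accept={2}.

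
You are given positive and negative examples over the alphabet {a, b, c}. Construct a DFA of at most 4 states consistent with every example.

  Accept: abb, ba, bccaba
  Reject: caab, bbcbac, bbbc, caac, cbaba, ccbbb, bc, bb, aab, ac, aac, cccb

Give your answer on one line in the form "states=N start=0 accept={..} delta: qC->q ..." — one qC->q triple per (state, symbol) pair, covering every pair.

states=4 start=0 accept={1} delta: 0a->1 0b->0 0c->2 1a->0 1b->1 1c->0 2a->1 2b->0 2c->3 3a->0 3b->0 3c->0

Fold the examples into a partial DFA from state 0: repeatedly fix the first undefined (state, symbol) met by the shortest-then-alphabetical prefix, trying targets in increasing order and rejecting any under which an Accept and a Reject string meet in one state with the same remainder; add a state when all current targets are rejected. Accepting states are where Accept strings end.
a: 0a undefined. 0a->0: no, abb/bb meet in 0 with "bb" left. Open state 1: 0a->1.
b: 0b undefined. 0b->0: ok.
c: 0c undefined. 0c->0: no, bccaba/cbaba meet in 1 with "ba" left. 0c->1: no, ba/bbbc meet in 1. Open state 2: 0c->2.
aa: 1a undefined. 1a->0: ok.
ab: 1b undefined. 1b->0: no, abb/bb meet in 0. 1b->1: ok.
ac: 1c undefined. 1c->0: ok.
ca: 2a undefined. 2a->0: no, abb/caab meet in 1. 2a->1: ok.
cb: 2b undefined. 2b->0: ok.
cc: 2c undefined. 2c->0: no, bccaba/caab meet in 0. 2c->1: no, abb/ccbbb meet in 1. 2c->2: no, bccaba/caab meet in 0. Open state 3: 2c->3.
ccb: 3b undefined. 3b->0: ok.
ccc: 3c undefined. 3c->0: ok.
bcca: 3a undefined. 3a->0: ok.
All examples now run through 4 states with every (state, symbol) defined. Accept strings end in {1}, Reject strings end in {0,2}; accept={1}.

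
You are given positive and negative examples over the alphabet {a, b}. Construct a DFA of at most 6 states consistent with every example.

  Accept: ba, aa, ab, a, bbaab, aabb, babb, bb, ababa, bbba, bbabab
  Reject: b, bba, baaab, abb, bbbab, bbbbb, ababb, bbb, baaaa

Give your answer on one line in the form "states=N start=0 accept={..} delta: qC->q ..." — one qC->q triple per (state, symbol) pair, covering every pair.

states=6 start=0 accept={0,1,3,4} delta: 0a->1 0b->2 1a->0 1b->0 2a->3 2b->4 3a->2 3b->2 4a->5 4b->2 5a->1 5b->0

State merging on the prefix tree: take the shortest (then alphabetical) example prefix whose next move is undefined and point that move at state 0, else 1, else 2, ...; a target is out if some Accept/Reject pair would then sit in one state with the same input left (inseparable). If every existing state is out, open a new one.
a: 0a undefined. 0a->0: no, ab/b meet in 0 with "b" left. Open state 1: 0a->1.
b: 0b undefined. 0b->0: no, ba/bba meet in 1. 0b->1: no, a/b meet in 1. Open state 2: 0b->2.
aa: 1a undefined. 1a->0: ok.
ab: 1b undefined. 1b->0: ok.
ba: 2a undefined. 2a->0: no, a/baaaa meet in 1. 2a->1: no, aa/baaab meet in 0. 2a->2: no, ba/b meet in 2. Open state 3: 2a->3.
bb: 2b undefined. 2b->0: no, a/bba meet in 1. 2b->1: no, aa/bba meet in 0. 2b->2: no, ba/bba meet in 3. 2b->3: no, bbaab/baaab meet in 3 with "aab" left. Open state 4: 2b->4.
baa: 3a undefined. 3a->0: no, aa/baaab meet in 0. 3a->1: no, a/baaaa meet in 1. 3a->2: ok.
bab: 3b undefined. 3b->0: no, aa/baaab meet in 0. 3b->1: no, a/baaab meet in 1. 3b->2: ok.
bba: 4a undefined. 4a->0: no, aa/bba meet in 0. 4a->1: no, a/bba meet in 1. 4a->2: no, bbaab/b meet in 2. 4a->3: no, ba/bba meet in 3. 4a->4: no, bbaab/bbb meet in 4 with "b" left. Open state 5: 4a->5.
bbb: 4b undefined. 4b->0: no, aa/bbbab meet in 0. 4b->1: no, a/bbb meet in 1. 4b->2: ok.
bbaa: 5a undefined. 5a->0: no, bbaab/b meet in 2. 5a->1: ok.
bbab: 5b undefined. 5b->0: ok.
All examples now run through 6 states with every (state, symbol) defined. Accept strings end in {0,1,3,4}, Reject strings end in {2,5}; accept={0,1,3,4}.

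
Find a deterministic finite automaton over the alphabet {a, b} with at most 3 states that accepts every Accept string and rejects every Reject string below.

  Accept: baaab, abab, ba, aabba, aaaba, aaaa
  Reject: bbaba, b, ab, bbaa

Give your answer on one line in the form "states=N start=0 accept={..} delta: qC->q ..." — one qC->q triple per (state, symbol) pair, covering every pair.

states=3 start=0 accept={0,2} delta: 0a->0 0b->1 1a->2 1b->1 2a->1 2b->2

State merging on the prefix tree: take the shortest (then alphabetical) example prefix whose next move is undefined and point that move at state 0, else 1, else 2, ...; a target is out if some Accept/Reject pair would then sit in one state with the same input left (inseparable). If every existing state is out, open a new one.
a: 0a undefined. 0a->0: ok.
b: 0b undefined. 0b->0: no, baaab/bbaba meet in 0. Open state 1: 0b->1.
ba: 1a undefined. 1a->0: no, baaab/b meet in 1. 1a->1: no, ba/b meet in 1. Open state 2: 1a->2.
bb: 1b undefined. 1b->0: no, ba/bbaba meet in 2. 1b->1: ok.
baa: 2a undefined. 2a->0: no, baaab/b meet in 1. 2a->1: ok.
abab: 2b undefined. 2b->0: no, baaab/bbaba meet in 0. 2b->1: no, baaab/b meet in 1. 2b->2: ok.
All examples now run through 3 states with every (state, symbol) defined. Accept strings end in {0,2}, Reject strings end in {1}; accept={0,2}.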